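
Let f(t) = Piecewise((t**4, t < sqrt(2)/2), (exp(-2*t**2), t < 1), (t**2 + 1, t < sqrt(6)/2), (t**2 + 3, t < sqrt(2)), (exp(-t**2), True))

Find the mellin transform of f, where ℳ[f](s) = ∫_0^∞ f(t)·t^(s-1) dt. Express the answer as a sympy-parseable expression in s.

peel off the power substitution: t**2 on [0, 1/2); exp(-2*t) on [1/2, 1); t + 1 on [1, 3/2); …
decompose at sqrt(2)/2, 1, sqrt(6)/2, sqrt(2); ℳ[f](s) sums the 5 pieces' integrals
on [0, sqrt(2)/2) integrate f = t**4 against the kernel
piece [sqrt(2)/2, 1): integrate exp(-2*t**2) against the kernel
on [1, sqrt(6)/2): add ∫ (t**2 + 1)·t^(s-1) dt
∫ (t**2 + 3)·t^(s-1) over [sqrt(6)/2, sqrt(2))
[sqrt(2), ∞) adds the kernel integral of exp(-t**2)

(sqrt(2)/2)**s*(2*2**(s/2)*s*(s + 2)*(s + 4)*uppergamma(s/2, 2) - 8*2**(s/2)*s*(s + 4) - 8*2**(s/2)*(s + 4) + 20*2**s*s*(s + 4) + 24*2**s*(s + 4) - 8*3**(s/2)*s*(s + 4) - 16*3**(s/2)*(s + 4) + 2*s*(s + 2)*(s + 4)*uppergamma(s/2, 1) - 2*s*(s + 2)*(s + 4)*uppergamma(s/2, 2) + s*(s + 2))/(4*s*(s + 2)*(s + 4))
  Re(s) > -4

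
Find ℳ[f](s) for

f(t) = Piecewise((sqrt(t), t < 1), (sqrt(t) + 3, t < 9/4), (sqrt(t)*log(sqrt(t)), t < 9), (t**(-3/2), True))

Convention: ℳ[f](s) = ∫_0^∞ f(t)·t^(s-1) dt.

(-324*2**(2*s)*s*(2*s - 3)*(4*s**2 + 4*s + 1) - 162*2**(2*s)*(2*s - 3)*(4*s**2 + 4*s + 1) - 324*3**(2*s)*s**2*(2*s - 3)*(2*s + 1)*log(3) + 324*3**(2*s)*s**2*(2*s - 3)*(2*s + 1)*log(2) - 162*3**(2*s)*s*(2*s - 3)*(2*s + 1)*log(3) + 162*3**(2*s)*s*(2*s - 3)*(2*s + 1)*log(2) + 162*3**(2*s)*s*(2*s - 3)*(2*s + 1) + 486*3**(2*s)*s*(2*s - 3)*(4*s**2 + 4*s + 1) + 162*3**(2*s)*(2*s - 3)*(4*s**2 + 4*s + 1) + 648*6**(2*s)*s**2*(2*s - 3)*(2*s + 1)*log(3) - 324*6**(2*s)*s*(2*s - 3)*(2*s + 1) + 324*6**(2*s)*s*(2*s - 3)*(2*s + 1)*log(3) - 4*6**(2*s)*s*(2*s + 1)*(4*s**2 + 4*s + 1))/(54*2**(2*s)*s*(2*s - 3)*(2*s + 1)*(4*s**2 + 4*s + 1))
  -1/2 < Re(s) < 3/2

strip the power substitution: t on [0, 1); t + 3 on [1, 3/2); t*log(t) on [3/2, 3); …
cuts at 1, 9/4, 9: linearity sums the 4 kernel integrals
on [0, 1): add ∫ sqrt(t)·t^(s-1) dt
[1, 9/4) adds the kernel integral of (sqrt(t) + 3)
segment [9/4, 9) carries sqrt(t)*log(sqrt(t)); integrate it
piece [9, ∞): integrate t**(-3/2) against the kernel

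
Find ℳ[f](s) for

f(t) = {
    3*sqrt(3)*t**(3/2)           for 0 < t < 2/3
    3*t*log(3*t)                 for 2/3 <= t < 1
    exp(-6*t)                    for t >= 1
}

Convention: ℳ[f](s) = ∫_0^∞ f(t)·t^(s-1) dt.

back out the common scale on t: t**(3/2) on [0, 2); t*log(t) on [2, 3); exp(-2*t) on [3, ∞)
treat the 3 regions marked off by 2/3, 1 separately and sum
[0, 2/3) adds the kernel integral of 3*sqrt(3)*t**(3/2)
over [2/3, 1), the kernel integral of 3*t*log(3*t) enters the sum
for t in [1, ∞): the term is ∫ exp(-6*t)·t^(s-1)

(-12**s*s*(2*s + 3)*log(4) - 12**s*(2*s + 3)*log(4) + 12**s*(4*s + 6) + 12**s*sqrt(2)*(4*s**2 + 8*s + 4) + 3*18**s*s*(2*s + 3)*log(3) + 18**s*(-6*s - 9) + 3*18**s*(2*s + 3)*log(3) + 3**s*(2*s + 3)*(s**2 + 2*s + 1)*uppergamma(s, 6))/(18**s*(2*s + 3)*(s**2 + 2*s + 1))
  Re(s) > -3/2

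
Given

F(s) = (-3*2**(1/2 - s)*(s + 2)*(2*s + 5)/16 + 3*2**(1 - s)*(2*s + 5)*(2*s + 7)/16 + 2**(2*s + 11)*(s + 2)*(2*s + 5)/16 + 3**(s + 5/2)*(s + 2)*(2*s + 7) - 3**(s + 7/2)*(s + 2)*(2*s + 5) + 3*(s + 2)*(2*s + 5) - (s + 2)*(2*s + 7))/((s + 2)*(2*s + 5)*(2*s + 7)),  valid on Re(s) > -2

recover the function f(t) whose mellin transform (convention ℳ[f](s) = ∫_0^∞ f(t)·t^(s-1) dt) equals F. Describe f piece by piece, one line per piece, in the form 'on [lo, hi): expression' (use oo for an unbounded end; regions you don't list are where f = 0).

on [0, 1/2): 3*t**2/2
on [1/2, 1): 3*t**(7/2)/2
on [1, 3): t**(5/2)/2
on [3, 4): t**(7/2)/2

integrate the 4 segments split at 1/2, 1, 3, then add the results
over [0, 1/2), the kernel integral of 3*t**2/2 enters the sum
over [1/2, 1), the kernel integral of 3*t**(7/2)/2 enters the sum
for t in [1, 3): the term is ∫ t**(5/2)/2·t^(s-1)
for t in [3, 4): the term is ∫ t**(7/2)/2·t^(s-1)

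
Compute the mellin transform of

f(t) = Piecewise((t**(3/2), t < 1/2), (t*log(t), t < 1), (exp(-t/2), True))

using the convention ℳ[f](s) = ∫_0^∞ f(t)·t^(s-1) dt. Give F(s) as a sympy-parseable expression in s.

linearity at 1/2, 1 turns ℳ[f](s) into 3 summed integrals
[0, 1/2) adds the kernel integral of t**(3/2)
∫ t*log(t)·t^(s-1) over [1/2, 1)
segment 1 to ∞ holds exp(-t/2); add its integral

(2*2**(2*s)*(2*s + 3)*(s**2 + 2*s + 1)*uppergamma(s, 1/2) - 2*2**s*(2*s + 3) + s*(2*s + 3)*log(2) + 2*s + (2*s + 3)*log(2) + sqrt(2)*(s**2 + 2*s + 1) + 3)/(2*2**s*(2*s + 3)*(s**2 + 2*s + 1))
  Re(s) > -3/2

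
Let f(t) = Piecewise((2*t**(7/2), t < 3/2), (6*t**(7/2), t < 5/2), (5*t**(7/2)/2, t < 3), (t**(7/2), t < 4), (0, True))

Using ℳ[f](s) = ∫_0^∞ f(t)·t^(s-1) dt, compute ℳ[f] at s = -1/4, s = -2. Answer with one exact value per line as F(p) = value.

F(-1/4) = -27*2**(3/4)*3**(1/4)/13 + 162*3**(1/4)/13 + 875*2**(3/4)*5**(1/4)/104 + 256*sqrt(2)/13
F(-2) = -2*sqrt(6) + 3*sqrt(3) + 16/3 + 35*sqrt(10)/12

split f at 3/2, 5/2, 3: ℳ[f](s) collects 4 kernel integrals
on [0, 3/2) integrate f = 2*t**(7/2) against the kernel
segment [3/2, 5/2) carries 6*t**(7/2); integrate it
on [5/2, 3): add ∫ 5*t**(7/2)/2·t^(s-1) dt
∫ t**(7/2)·t^(s-1) over [3, 4)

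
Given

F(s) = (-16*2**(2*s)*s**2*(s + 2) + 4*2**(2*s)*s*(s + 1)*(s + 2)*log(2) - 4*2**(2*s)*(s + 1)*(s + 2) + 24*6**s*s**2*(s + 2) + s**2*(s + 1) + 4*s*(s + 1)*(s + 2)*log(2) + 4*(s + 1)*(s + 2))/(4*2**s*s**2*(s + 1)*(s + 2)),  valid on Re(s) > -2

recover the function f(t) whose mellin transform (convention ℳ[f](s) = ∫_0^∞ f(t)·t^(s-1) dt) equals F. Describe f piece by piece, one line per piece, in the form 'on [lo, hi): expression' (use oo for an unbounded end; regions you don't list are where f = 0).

f breaks at 1/2, 2 into 3 integrals to sum
on [0, 1/2) integrate f = t**2 against the kernel
segment 1/2 to 2 holds log(t); add its integral
for t in [2, 3): the term is ∫ 2*t·t^(s-1)

on [0, 1/2): t**2
on [1/2, 2): log(t)
on [2, 3): 2*t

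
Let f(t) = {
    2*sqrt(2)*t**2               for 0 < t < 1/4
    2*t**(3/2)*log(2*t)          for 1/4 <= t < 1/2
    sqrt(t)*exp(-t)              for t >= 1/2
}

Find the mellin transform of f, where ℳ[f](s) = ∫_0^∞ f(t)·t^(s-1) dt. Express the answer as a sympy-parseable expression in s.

invert the shared t-power to get 2*sqrt(2)*t**(3/2) on [0, 1/4); 2*t*log(2*t) on [1/4, 1/2); exp(-t) on [1/2, ∞)
peel off the common scale on t: t**(3/2) on [0, 1/2); t*log(t) on [1/2, 1); exp(-t/2) on [1, ∞)
the 3 pieces separated at 1/4, 1/2 each add one integral
between 0 and 1/4 the integrand is 2*sqrt(2)*t**2·t^(s-1)
∫ 2*t**(3/2)*log(2*t)·t^(s-1) over [1/4, 1/2)
for t in [1/2, ∞): the term is ∫ sqrt(t)*exp(-t)·t^(s-1)

(8*2**(2*s)*(s + 2)*(8*s + (2*s + 1)**2 + 8)*uppergamma(s + 1/2, 1/2) - 16*2**(s + 1/2)*(s + 2) + 8*s + 4*(s + 2)*(2*s + 1)*log(2) + 8*(s + 2)*log(2) + sqrt(2)*(8*s + (2*s + 1)**2 + 8) + 16)/(8*2**(2*s)*(s + 2)*(8*s + (2*s + 1)**2 + 8))
  Re(s) > -2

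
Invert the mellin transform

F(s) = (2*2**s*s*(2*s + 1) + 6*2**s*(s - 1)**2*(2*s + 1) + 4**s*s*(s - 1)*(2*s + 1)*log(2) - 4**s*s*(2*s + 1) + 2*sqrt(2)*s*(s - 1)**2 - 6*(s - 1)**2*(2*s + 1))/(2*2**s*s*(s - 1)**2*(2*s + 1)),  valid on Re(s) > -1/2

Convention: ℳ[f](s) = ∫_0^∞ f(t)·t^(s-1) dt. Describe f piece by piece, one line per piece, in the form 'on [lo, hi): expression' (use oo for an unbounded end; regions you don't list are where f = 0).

on [0, 1/2): sqrt(t)
on [1/2, 1): 3
on [1, 2): log(t)/t

undo the shared t-power: t**(3/2) on [0, 1/2); 3*t on [1/2, 1); log(t) on [1, 2)
slice at 1/2, 1, transform all 3 pieces, and sum them
for t in [0, 1/2): the term is ∫ sqrt(t)·t^(s-1)
on [1/2, 1) integrate f = 3 against the kernel
the [1, 2) slice contributes ∫ log(t)/t·t^(s-1) dt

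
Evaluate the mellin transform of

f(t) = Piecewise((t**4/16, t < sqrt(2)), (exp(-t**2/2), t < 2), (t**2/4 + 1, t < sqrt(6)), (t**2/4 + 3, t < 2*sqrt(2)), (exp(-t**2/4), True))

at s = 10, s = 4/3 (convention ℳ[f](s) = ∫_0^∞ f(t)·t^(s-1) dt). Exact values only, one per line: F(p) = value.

F(10) = 1040*exp(-1) + 83328*exp(-2) + 474228/35
F(4/3) = 2**(2/3)*(-480*3**(2/3) - 336*2**(2/3) - 160*uppergamma(2/3, 2) + 15 + 160*2**(2/3)*uppergamma(2/3, 2) + 160*uppergamma(2/3, 1) + 1824*2**(1/3))/320

peel off the common scale on t: t**4 on [0, sqrt(2)/2); exp(-2*t**2) on [sqrt(2)/2, 1); t**2 + 1 on [1, sqrt(6)/2); …
the power substitution comes off first: t**2 on [0, 1/2); exp(-2*t) on [1/2, 1); t + 1 on [1, 3/2); …
integrate the 5 segments split at sqrt(2), 2, sqrt(6), 2*sqrt(2), then add the results
piece [0, sqrt(2)): integrate t**4/16 against the kernel
piece [sqrt(2), 2): integrate exp(-t**2/2) against the kernel
segment [2, sqrt(6)) carries (t**2/4 + 1); integrate it
segment sqrt(6) to 2*sqrt(2) holds (t**2/4 + 3); add its integral
over [2*sqrt(2), ∞), the kernel integral of exp(-t**2/4) enters the sum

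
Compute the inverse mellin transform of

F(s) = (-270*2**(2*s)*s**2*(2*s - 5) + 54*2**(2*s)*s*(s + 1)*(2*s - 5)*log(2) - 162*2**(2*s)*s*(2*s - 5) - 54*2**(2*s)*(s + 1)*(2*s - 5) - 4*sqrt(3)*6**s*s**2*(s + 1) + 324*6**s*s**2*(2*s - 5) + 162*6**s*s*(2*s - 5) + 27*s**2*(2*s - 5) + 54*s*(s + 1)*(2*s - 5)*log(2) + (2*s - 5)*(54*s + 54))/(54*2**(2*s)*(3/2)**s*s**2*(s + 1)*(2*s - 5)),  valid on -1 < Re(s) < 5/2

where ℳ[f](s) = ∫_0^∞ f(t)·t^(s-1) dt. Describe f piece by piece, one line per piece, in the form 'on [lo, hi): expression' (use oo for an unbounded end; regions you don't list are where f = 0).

undo the common scale on t: 2*t on [0, 1/4); log(2*t) on [1/4, 1); 2*t + 3 on [1, 3/2); …
back out the common scale on t: t on [0, 1/2); log(t) on [1/2, 2); t + 3 on [2, 3); …
integrate the 4 segments split at 1/6, 2/3, 1, then add the results
segment 0 to 1/6 holds 3*t; add its integral
∫ log(3*t)·t^(s-1) over [1/6, 2/3)
[2/3, 1) adds the kernel integral of (3*t + 3)
segment [1, ∞) carries sqrt(3)/(27*t**(5/2)); integrate it

on [0, 1/6): 3*t
on [1/6, 2/3): log(3*t)
on [2/3, 1): 3*t + 3
on [1, oo): sqrt(3)/(27*t**(5/2))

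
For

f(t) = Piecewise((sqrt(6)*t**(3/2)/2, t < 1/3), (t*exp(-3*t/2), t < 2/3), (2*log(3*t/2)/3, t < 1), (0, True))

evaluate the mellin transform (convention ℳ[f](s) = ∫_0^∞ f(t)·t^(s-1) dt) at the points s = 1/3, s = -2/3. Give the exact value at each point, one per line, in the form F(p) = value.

reversing the shared t-power: sqrt(6)*sqrt(t)/2 on [0, 1/3); exp(-3*t/2) on [1/3, 2/3); 2*log(3*t/2)/(3*t) on [2/3, 1)
reversing the common scale on t: sqrt(t) on [0, 1/2); exp(-t) on [1/2, 1); log(t)/t on [1, 3/2)
the 3 pieces separated at 1/3, 2/3 each add one integral
[0, 1/3) adds the kernel integral of sqrt(6)*t**(3/2)/2
∫ over [1/3, 2/3) of t*exp(-3*t/2)·t^(s-1) joins the sum
for t in [2/3, 1): the term is ∫ 2*log(3*t/2)/3·t^(s-1)

F(1/3) = 3**(2/3)*(-198*3**(1/3) - 22*2**(1/3)*uppergamma(4/3, 1) + 3*sqrt(2) + 22*2**(1/3)*uppergamma(4/3, 1/2) + log(3**(66*3**(1/3))/2**(66*3**(1/3))) + 198*2**(1/3))/99
F(-2/3) = -3/2 + log(2/3) - 2**(1/3)*3**(2/3)*uppergamma(1/3, 1)/3 + 2**(1/3)*3**(2/3)*uppergamma(1/3, 1/2)/3 + sqrt(2)*3**(2/3)/5 + 3*2**(1/3)*3**(2/3)/4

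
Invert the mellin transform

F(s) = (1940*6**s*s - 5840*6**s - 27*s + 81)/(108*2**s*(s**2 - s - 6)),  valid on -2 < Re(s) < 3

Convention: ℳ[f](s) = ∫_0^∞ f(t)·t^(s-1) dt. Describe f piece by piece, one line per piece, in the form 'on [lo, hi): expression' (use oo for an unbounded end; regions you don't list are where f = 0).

remove the shared t-power first: t on [0, 1/2); 2*t on [1/2, 3); t**(-4) on [3, ∞)
treat the 3 regions marked off by 1/2, 3 separately and sum
segment [0, 1/2) carries t**2; integrate it
between 1/2 and 3 the integrand is 2*t**2·t^(s-1)
between 3 and ∞ the integrand is t**(-3)·t^(s-1)

on [0, 1/2): t**2
on [1/2, 3): 2*t**2
on [3, oo): t**(-3)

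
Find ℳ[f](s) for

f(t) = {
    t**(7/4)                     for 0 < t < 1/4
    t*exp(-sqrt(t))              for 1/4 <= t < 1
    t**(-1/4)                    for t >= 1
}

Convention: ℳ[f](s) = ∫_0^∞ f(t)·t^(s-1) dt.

undo the shared t-power: t**(3/4) on [0, 1/4); exp(-sqrt(t)) on [1/4, 1); t**(-5/4) on [1, ∞)
invert the power substitution to get t**(3/2) on [0, 1/2); exp(-t) on [1/2, 1); t**(-5/2) on [1, ∞)
cuts at 1/4, 1: linearity sums the 3 kernel integrals
[0, 1/4) adds the kernel integral of t**(7/4)
∫ t*exp(-sqrt(t))·t^(s-1) over [1/4, 1)
∫ over [1, ∞) of t**(-1/4)·t^(s-1) joins the sum

(8*2**(2*s)*(4*s - 1)*(4*s + 7)*uppergamma(2*s + 2, 1/2) - 8*2**(2*s)*(4*s - 1)*(4*s + 7)*uppergamma(2*s + 2, 1) - 16*2**(2*s)*(4*s + 7) + sqrt(2)*(4*s - 1))/(4*2**(2*s)*(4*s - 1)*(4*s + 7))
  -7/4 < Re(s) < 1/4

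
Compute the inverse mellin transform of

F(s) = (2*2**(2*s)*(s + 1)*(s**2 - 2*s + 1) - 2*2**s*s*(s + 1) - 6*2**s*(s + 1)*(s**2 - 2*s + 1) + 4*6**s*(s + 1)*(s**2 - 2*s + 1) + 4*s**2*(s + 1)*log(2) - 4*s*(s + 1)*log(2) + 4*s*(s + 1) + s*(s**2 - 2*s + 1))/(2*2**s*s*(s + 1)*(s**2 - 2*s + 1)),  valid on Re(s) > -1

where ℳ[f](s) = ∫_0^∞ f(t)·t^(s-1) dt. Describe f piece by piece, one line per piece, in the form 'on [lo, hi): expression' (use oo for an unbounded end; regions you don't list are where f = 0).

on [0, 1/2): t
on [1/2, 1): log(t)/t
on [1, 2): 3
on [2, 3): 2

decompose at 1/2, 1, 2; ℳ[f](s) sums the 4 pieces' integrals
∫ t·t^(s-1) over [0, 1/2)
on [1/2, 1) integrate f = log(t)/t against the kernel
segment 1 to 2 holds 3; add its integral
∫ over [2, 3) of 2·t^(s-1) joins the sum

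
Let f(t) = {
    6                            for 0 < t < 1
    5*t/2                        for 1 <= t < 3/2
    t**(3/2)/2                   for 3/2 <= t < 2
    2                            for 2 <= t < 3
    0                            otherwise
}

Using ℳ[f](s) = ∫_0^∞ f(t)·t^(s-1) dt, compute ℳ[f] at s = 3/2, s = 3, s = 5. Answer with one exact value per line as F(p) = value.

linearity at 1, 3/2, 2 turns ℳ[f](s) into 4 summed integrals
segment 0 to 1 holds 6; add its integral
[1, 3/2) adds the kernel integral of 5*t/2
segment 3/2 to 2 holds t**(3/2)/2; add its integral
segment 2 to 3 holds 2; add its integral

F(3/2) = -8*sqrt(2)/3 + 9*sqrt(6)/8 + 181/48 + 4*sqrt(3)
F(3) = -9*sqrt(6)/32 + 16*sqrt(2)/9 + 6607/384
F(5) = -729*sqrt(6)/1664 + 64*sqrt(2)/13 + 345329/3840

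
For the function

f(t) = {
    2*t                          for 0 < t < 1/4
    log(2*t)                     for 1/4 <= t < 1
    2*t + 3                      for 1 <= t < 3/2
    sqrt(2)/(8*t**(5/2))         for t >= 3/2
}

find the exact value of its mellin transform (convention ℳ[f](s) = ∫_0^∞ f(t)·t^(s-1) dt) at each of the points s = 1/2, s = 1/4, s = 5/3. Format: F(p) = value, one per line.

F(1/2) = -55/6 + sqrt(2)/36 + 3*log(2) + 4*sqrt(6)
F(1/4) = -148/5 + 2*6**(3/4)/243 + log(2**(2*sqrt(2) + 4)) + 41*sqrt(2)/5 + 36*2**(3/4)*3**(1/4)/5
F(5/3) = -291/100 + 3*2**(2/3)*log(2)/80 + 219*2**(2/3)/6400 + 2**(1/3)*3**(1/6)/10 + 3*log(2)/5 + 351*18**(1/3)/160

remove the common scale on t first: t on [0, 1/2); log(t) on [1/2, 2); t + 3 on [2, 3); …
integrate the 4 segments split at 1/4, 1, 3/2, then add the results
on [0, 1/4) integrate f = 2*t against the kernel
on [1/4, 1): add ∫ log(2*t)·t^(s-1) dt
on [1, 3/2) integrate f = (2*t + 3) against the kernel
piece [3/2, ∞): integrate sqrt(2)/(8*t**(5/2)) against the kernel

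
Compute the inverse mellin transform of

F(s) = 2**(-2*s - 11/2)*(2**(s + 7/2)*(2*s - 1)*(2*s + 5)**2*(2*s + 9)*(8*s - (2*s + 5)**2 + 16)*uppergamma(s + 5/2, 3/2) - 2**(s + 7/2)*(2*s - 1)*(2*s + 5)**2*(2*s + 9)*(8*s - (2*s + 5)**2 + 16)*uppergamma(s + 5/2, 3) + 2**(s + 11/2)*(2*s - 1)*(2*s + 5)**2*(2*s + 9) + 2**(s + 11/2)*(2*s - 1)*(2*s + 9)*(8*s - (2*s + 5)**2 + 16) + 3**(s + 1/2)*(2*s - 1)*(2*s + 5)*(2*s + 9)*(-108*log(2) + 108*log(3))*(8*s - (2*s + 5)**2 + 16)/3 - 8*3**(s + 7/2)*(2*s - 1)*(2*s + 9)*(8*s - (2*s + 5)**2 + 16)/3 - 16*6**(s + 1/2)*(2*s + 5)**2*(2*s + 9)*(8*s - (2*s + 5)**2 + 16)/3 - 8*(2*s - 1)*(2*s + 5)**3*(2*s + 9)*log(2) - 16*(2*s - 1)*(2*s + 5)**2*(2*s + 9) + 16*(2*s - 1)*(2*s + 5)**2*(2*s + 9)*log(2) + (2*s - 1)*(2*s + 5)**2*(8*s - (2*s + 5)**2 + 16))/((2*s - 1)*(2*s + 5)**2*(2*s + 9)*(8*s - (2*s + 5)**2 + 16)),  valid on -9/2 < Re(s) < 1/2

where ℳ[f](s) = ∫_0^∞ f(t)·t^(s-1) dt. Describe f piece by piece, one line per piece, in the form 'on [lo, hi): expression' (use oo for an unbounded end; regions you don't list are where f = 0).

on [0, 1/4): 4*sqrt(2)*t**(9/2)
on [1/4, 1/2): sqrt(2)*t**(3/2)*log(2*t)/2
on [1/2, 3/4): sqrt(2)*t**(5/2)*log(2*t)
on [3/4, 3/2): sqrt(2)*t**(5/2)*exp(-2*t)
on [3/2, oo): sqrt(2)/(8*sqrt(t))

reversing the shared t-power: 4*sqrt(2)*t**(5/2) on [0, 1/4); sqrt(2)*log(2*t)/(2*sqrt(t)) on [1/4, 1/2); sqrt(2)*sqrt(t)*log(2*t) on [1/2, 3/4); …
back out the common scale on t: t**(5/2) on [0, 1/2); log(t)/sqrt(t) on [1/2, 1); sqrt(t)*log(t) on [1, 3/2); …
invert the shared t-power to get t**2 on [0, 1/2); log(t)/t on [1/2, 1); log(t) on [1, 3/2); …
treat the 5 regions marked off by 1/4, 1/2, 3/4, 3/2 separately and sum
for t in [0, 1/4): the term is ∫ 4*sqrt(2)*t**(9/2)·t^(s-1)
piece [1/4, 1/2): integrate sqrt(2)*t**(3/2)*log(2*t)/2 against the kernel
∫ sqrt(2)*t**(5/2)*log(2*t)·t^(s-1) over [1/2, 3/4)
between 3/4 and 3/2 the integrand is sqrt(2)*t**(5/2)*exp(-2*t)·t^(s-1)
segment [3/2, ∞) carries sqrt(2)/(8*sqrt(t)); integrate it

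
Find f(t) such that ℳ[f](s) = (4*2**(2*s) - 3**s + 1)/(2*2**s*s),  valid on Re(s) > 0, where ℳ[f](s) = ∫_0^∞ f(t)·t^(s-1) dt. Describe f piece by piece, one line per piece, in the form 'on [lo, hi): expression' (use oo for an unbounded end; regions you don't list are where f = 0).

split f at 1/2, 3/2: ℳ[f](s) collects 3 kernel integrals
for t in [0, 1/2): the term is ∫ 2·t^(s-1)
[1/2, 3/2) adds the kernel integral of 3/2
∫ 2·t^(s-1) over [3/2, 2)

on [0, 1/2): 2
on [1/2, 3/2): 3/2
on [3/2, 2): 2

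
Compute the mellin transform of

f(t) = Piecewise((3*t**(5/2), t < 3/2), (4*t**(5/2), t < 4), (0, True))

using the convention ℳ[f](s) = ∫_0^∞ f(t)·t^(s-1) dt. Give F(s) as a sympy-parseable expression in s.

2*(-(3/2)**(s + 5/2) + 4*4**(s + 5/2))/(2*s + 5)
  Re(s) > -5/2

breakpoints 3/2: one integral from each of the 2 segments
[0, 3/2) adds the kernel integral of 3*t**(5/2)
piece [3/2, 4): integrate 4*t**(5/2) against the kernel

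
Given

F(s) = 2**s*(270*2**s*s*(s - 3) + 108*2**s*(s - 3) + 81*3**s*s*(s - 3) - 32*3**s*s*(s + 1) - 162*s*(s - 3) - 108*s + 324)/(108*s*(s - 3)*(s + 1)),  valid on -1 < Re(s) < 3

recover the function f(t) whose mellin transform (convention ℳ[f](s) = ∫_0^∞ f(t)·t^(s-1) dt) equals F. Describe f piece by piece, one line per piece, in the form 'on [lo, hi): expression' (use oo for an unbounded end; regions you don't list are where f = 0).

on [0, 2): t/4
on [2, 4): t/2 + 1
on [4, 6): t/8
on [6, oo): 64/t**3

back out the power substitution: t**2/4 on [0, sqrt(2)); t**2/2 + 1 on [sqrt(2), 2); t**2/8 on [2, sqrt(6)); …
invert the common scale on t to get t**2 on [0, sqrt(2)/2); 2*t**2 + 1 on [sqrt(2)/2, 1); t**2/2 on [1, sqrt(6)/2); …
invert the power substitution to get t on [0, 1/2); 2*t + 1 on [1/2, 1); t/2 on [1, 3/2); …
summing 4 kernel integrals split by 2, 4, 6 yields ℳ[f](s)
between 0 and 2 the integrand is t/4·t^(s-1)
segment [2, 4) carries (t/2 + 1); integrate it
∫ over [4, 6) of t/8·t^(s-1) joins the sum
[6, ∞) adds the kernel integral of 64/t**3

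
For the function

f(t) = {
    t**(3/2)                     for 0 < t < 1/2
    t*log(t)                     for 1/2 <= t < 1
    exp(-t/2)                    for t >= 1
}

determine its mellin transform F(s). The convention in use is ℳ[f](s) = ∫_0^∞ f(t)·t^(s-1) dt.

decompose at 1/2, 1; ℳ[f](s) sums the 3 pieces' integrals
∫ over [0, 1/2) of t**(3/2)·t^(s-1) joins the sum
∫ t*log(t)·t^(s-1) over [1/2, 1)
between 1 and ∞ the integrand is exp(-t/2)·t^(s-1)

(2*2**(2*s)*(2*s + 3)*(s**2 + 2*s + 1)*uppergamma(s, 1/2) - 2*2**s*(2*s + 3) + s*(2*s + 3)*log(2) + 2*s + (2*s + 3)*log(2) + sqrt(2)*(s**2 + 2*s + 1) + 3)/(2*2**s*(2*s + 3)*(s**2 + 2*s + 1))
  Re(s) > -3/2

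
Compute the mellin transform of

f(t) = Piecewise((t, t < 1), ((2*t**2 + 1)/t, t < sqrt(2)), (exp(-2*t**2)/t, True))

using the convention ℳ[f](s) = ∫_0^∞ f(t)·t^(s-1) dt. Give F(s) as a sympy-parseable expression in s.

reversing the shared t-power: t**2 on [0, 1); 2*t**2 + 1 on [1, sqrt(2)); exp(-2*t**2) on [sqrt(2), ∞)
the power substitution comes off first: t on [0, 1); 2*t + 1 on [1, 2); exp(-2*t) on [2, ∞)
split f at 1, sqrt(2): ℳ[f](s) collects 3 kernel integrals
the [0, 1) slice contributes ∫ t·t^(s-1) dt
on [1, sqrt(2)) integrate f = (2*t**2 + 1)/t against the kernel
on [sqrt(2), ∞): add ∫ exp(-2*t**2)/t·t^(s-1) dt

(-4*2**(s/2)*s + 5*sqrt(2)*2**s*s - 3*sqrt(2)*2**s + sqrt(2)*s**2*uppergamma(s/2 - 1/2, 4) - sqrt(2)*uppergamma(s/2 - 1/2, 4))/(2*2**(s/2)*(s**2 - 1))
  Re(s) > -1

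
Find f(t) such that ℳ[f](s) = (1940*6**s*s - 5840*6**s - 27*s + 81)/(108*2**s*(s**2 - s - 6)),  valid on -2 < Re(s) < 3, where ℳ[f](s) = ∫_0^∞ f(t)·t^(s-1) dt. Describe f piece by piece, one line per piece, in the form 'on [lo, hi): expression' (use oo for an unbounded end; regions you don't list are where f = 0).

on [0, 1/2): t**2
on [1/2, 3): 2*t**2
on [3, oo): t**(-3)

invert the shared t-power to get t on [0, 1/2); 2*t on [1/2, 3); t**(-4) on [3, ∞)
along the cuts 1/2, 3, ℳ[f](s) splits into 3 integrals
piece [0, 1/2): integrate t**2 against the kernel
for t in [1/2, 3): the term is ∫ 2*t**2·t^(s-1)
on [3, ∞): add ∫ t**(-3)·t^(s-1) dt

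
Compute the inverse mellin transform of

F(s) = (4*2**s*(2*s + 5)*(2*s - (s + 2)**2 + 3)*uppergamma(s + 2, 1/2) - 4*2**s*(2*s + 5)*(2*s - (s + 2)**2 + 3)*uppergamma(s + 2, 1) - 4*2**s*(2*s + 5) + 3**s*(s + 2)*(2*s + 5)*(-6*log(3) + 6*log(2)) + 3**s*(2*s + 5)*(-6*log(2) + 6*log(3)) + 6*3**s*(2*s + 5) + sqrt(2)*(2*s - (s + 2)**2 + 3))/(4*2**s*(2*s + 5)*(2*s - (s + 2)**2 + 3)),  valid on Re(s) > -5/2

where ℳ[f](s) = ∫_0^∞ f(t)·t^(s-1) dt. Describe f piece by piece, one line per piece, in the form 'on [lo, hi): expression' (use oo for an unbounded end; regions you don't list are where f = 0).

peel off the shared t-power: sqrt(t) on [0, 1/2); exp(-t) on [1/2, 1); log(t)/t on [1, 3/2)
f breaks at 1/2, 1 into 3 integrals to sum
segment 0 to 1/2 holds t**(5/2); add its integral
over [1/2, 1), the kernel integral of t**2*exp(-t) enters the sum
on [1, 3/2) integrate f = t*log(t) against the kernel

on [0, 1/2): t**(5/2)
on [1/2, 1): t**2*exp(-t)
on [1, 3/2): t*log(t)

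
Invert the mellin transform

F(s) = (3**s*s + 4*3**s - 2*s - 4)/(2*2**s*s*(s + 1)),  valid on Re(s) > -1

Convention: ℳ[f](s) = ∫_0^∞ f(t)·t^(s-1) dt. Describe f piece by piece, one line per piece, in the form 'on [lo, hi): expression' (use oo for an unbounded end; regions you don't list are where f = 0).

f breaks at 1/2 into 2 integrals to sum
segment [0, 1/2) carries t; integrate it
[1/2, 3/2) adds the kernel integral of (2 - t)

on [0, 1/2): t
on [1/2, 3/2): 2 - t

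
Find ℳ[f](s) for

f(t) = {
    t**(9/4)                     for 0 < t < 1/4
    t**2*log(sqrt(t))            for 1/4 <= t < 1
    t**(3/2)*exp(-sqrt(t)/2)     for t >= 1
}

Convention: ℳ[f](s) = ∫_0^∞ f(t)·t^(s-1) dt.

undo the power substitution: t**(9/2) on [0, 1/2); t**4*log(t) on [1/2, 1); t**3*exp(-t/2) on [1, ∞)
back out the shared t-power: t**(7/2) on [0, 1/2); t**3*log(t) on [1/2, 1); t**2*exp(-t/2) on [1, ∞)
remove the shared t-power first: t**(3/2) on [0, 1/2); t*log(t) on [1/2, 1); exp(-t/2) on [1, ∞)
summing 3 kernel integrals split by 1/4, 1 yields ℳ[f](s)
on [0, 1/4) integrate f = t**(9/4) against the kernel
segment [1/4, 1) carries t**2*log(sqrt(t)); integrate it
on [1, ∞): add ∫ t**(3/2)*exp(-sqrt(t)/2)·t^(s-1) dt

(128*2**(4*s)*(4*s + 9)*(4*s + (2*s + 3)**2 + 7)*uppergamma(2*s + 3, 1/2) - 16*2**(2*s)*(4*s + 9) + 4*s + (2*s + 3)*(4*s + 9)*log(2) + (4*s + 9)*log(2) + sqrt(2)*(4*s + (2*s + 3)**2 + 7) + 9)/(8*2**(2*s)*(4*s + 9)*(4*s + (2*s + 3)**2 + 7))
  Re(s) > -9/4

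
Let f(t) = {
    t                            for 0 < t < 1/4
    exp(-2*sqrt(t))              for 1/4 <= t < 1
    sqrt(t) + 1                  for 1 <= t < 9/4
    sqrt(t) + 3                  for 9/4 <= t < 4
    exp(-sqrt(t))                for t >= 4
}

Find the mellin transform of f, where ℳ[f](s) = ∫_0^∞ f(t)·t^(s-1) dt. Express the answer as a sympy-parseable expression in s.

(40*2**(4*s)*s*(s + 1) + 12*2**(4*s)*(s + 1) + 8*2**(2*s)*s*(s + 1)*(2*s + 1)*uppergamma(2*s, 2) - 16*2**(2*s)*s*(s + 1) - 4*2**(2*s)*(s + 1) - 16*9**s*s*(s + 1) - 8*9**s*(s + 1) + 8*s*(s + 1)*(2*s + 1)*uppergamma(2*s, 1) - 8*s*(s + 1)*(2*s + 1)*uppergamma(2*s, 2) + s*(2*s + 1))/(4*2**(2*s)*s*(s + 1)*(2*s + 1))
  Re(s) > -1

invert the power substitution to get t**2 on [0, 1/2); exp(-2*t) on [1/2, 1); t + 1 on [1, 3/2); …
f breaks at 1/4, 1, 9/4, 4 into 5 integrals to sum
∫ over [0, 1/4) of t·t^(s-1) joins the sum
over [1/4, 1), the kernel integral of exp(-2*sqrt(t)) enters the sum
∫ over [1, 9/4) of (sqrt(t) + 1)·t^(s-1) joins the sum
piece [9/4, 4): integrate (sqrt(t) + 3) against the kernel
on [4, ∞) integrate f = exp(-sqrt(t)) against the kernel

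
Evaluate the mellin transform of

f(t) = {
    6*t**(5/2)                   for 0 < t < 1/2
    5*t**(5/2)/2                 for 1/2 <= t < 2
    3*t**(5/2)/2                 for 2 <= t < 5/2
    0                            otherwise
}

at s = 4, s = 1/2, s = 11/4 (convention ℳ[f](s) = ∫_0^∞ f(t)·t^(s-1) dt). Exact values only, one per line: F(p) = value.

F(4) = 16391*sqrt(2)/1664 + 46875*sqrt(10)/1664
F(1/2) = 85/8
F(11/4) = 2**(1/4)*(7*sqrt(2) + 4096 + 9375*sqrt(2)*5**(1/4))/672

f breaks at 1/2, 2 into 3 integrals to sum
piece [0, 1/2): integrate 6*t**(5/2) against the kernel
segment 1/2 to 2 holds 5*t**(5/2)/2; add its integral
on [2, 5/2) integrate f = 3*t**(5/2)/2 against the kernel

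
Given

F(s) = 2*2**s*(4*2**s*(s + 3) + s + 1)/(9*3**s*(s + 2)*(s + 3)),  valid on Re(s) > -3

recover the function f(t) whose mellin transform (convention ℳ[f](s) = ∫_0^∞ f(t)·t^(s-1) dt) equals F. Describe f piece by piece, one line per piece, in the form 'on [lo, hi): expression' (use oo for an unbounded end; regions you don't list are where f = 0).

on [0, 2/3): 3*t**3/2
on [2/3, 4/3): t**2/2

undo the shared t-power: 3*t/2 on [0, 2/3); 1/2 on [2/3, 4/3)
reversing the common scale on t: 3*t on [0, 1/3); 1/2 on [1/3, 2/3)
back out the common scale on t: t on [0, 1); 1/2 on [1, 2)
integrate the 2 segments split at 2/3, then add the results
∫ 3*t**3/2·t^(s-1) over [0, 2/3)
piece [2/3, 4/3): integrate t**2/2 against the kernel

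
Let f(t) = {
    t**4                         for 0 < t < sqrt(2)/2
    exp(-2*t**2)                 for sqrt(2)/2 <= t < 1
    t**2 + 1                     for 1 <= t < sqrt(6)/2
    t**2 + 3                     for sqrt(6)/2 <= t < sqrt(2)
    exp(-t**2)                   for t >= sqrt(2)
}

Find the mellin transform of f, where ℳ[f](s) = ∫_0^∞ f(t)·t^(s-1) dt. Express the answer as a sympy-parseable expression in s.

the power substitution comes off first: t**2 on [0, 1/2); exp(-2*t) on [1/2, 1); t + 1 on [1, 3/2); …
treat the 5 regions marked off by sqrt(2)/2, 1, sqrt(6)/2, sqrt(2) separately and sum
piece [0, sqrt(2)/2): integrate t**4 against the kernel
piece [sqrt(2)/2, 1): integrate exp(-2*t**2) against the kernel
over [1, sqrt(6)/2), the kernel integral of (t**2 + 1) enters the sum
segment [sqrt(6)/2, sqrt(2)) carries (t**2 + 3); integrate it
[sqrt(2), ∞) adds the kernel integral of exp(-t**2)

(sqrt(2)/2)**s*(2*2**(s/2)*s*(s + 2)*(s + 4)*uppergamma(s/2, 2) - 8*2**(s/2)*s*(s + 4) - 8*2**(s/2)*(s + 4) + 20*2**s*s*(s + 4) + 24*2**s*(s + 4) - 8*3**(s/2)*s*(s + 4) - 16*3**(s/2)*(s + 4) + 2*s*(s + 2)*(s + 4)*uppergamma(s/2, 1) - 2*s*(s + 2)*(s + 4)*uppergamma(s/2, 2) + s*(s + 2))/(4*s*(s + 2)*(s + 4))
  Re(s) > -4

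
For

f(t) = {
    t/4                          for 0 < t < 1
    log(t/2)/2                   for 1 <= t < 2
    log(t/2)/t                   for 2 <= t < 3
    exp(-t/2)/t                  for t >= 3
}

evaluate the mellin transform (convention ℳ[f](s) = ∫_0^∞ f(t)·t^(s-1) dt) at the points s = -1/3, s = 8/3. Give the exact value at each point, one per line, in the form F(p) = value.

F(-1/3) = -135*2**(2/3)/64 - 3*log(2)/2 - 3**(2/3)*log(3)/12 - 3**(2/3)/16 + 2**(2/3)*uppergamma(-4/3, 3/2)/4 + 3**(2/3)*log(2)/12 + 39/8
F(8/3) = -27*3**(2/3)/25 + 195/1408 + 351*2**(2/3)/800 + 2*2**(2/3)*uppergamma(5/3, 3/2) + log(2**(3/16 - 9*3**(2/3)/5)*3**(9*3**(2/3)/5))

strip the shared t-power: t**2/4 on [0, 1); t*log(t/2)/2 on [1, 2); log(t/2) on [2, 3); …
peel off the common scale on t: t**2 on [0, 1/2); t*log(t) on [1/2, 1); log(t) on [1, 3/2); …
integrate the 4 segments split at 1, 2, 3, then add the results
∫ over [0, 1) of t/4·t^(s-1) joins the sum
the [1, 2) slice contributes ∫ log(t/2)/2·t^(s-1) dt
on [2, 3) integrate f = log(t/2)/t against the kernel
on [3, ∞) integrate f = exp(-t/2)/t against the kernel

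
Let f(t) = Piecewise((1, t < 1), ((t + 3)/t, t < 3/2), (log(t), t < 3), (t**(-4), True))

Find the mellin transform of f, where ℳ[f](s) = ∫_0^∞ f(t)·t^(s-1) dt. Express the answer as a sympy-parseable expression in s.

2**(1 - s)*(-162*2**(s - 1)*(s - 4)*(s - 1)*(2*s + (s - 1)**2 - 1) - 162*2**(s - 1)*(s - 4)*(2*s + (s - 1)**2 - 1) - 81*3**(s - 1)*s*(s - 4)*(s - 1)**2*log(3) + 81*3**(s - 1)*s*(s - 4)*(s - 1)**2*log(2) - 81*3**(s - 1)*s*(s - 4)*(s - 1)*log(3) + 81*3**(s - 1)*s*(s - 4)*(s - 1)*log(2) + 81*3**(s - 1)*s*(s - 4)*(s - 1) + 243*3**(s - 1)*(s - 4)*(s - 1)*(2*s + (s - 1)**2 - 1) + 162*3**(s - 1)*(s - 4)*(2*s + (s - 1)**2 - 1) + 162*6**(s - 1)*s*(s - 4)*(s - 1)**2*log(3) - 162*6**(s - 1)*s*(s - 4)*(s - 1) + 162*6**(s - 1)*s*(s - 4)*(s - 1)*log(3) - 2*6**(s - 1)*s*(s - 1)*(2*s + (s - 1)**2 - 1))/(54*s*(s - 4)*(s - 1)*(2*s + (s - 1)**2 - 1))
  0 < Re(s) < 4

undo the shared t-power: t on [0, 1); t + 3 on [1, 3/2); t*log(t) on [3/2, 3); …
the 4 pieces separated at 1, 3/2, 3 each add one integral
∫ 1·t^(s-1) over [0, 1)
∫ over [1, 3/2) of (t + 3)/t·t^(s-1) joins the sum
segment 3/2 to 3 holds log(t); add its integral
segment 3 to ∞ holds t**(-4); add its integral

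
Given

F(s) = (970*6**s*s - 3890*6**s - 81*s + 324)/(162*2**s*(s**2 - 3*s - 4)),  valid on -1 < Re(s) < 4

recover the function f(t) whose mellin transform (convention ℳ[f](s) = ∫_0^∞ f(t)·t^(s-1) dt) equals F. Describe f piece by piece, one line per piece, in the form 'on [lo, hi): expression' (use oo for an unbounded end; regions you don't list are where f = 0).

on [0, 1/2): t
on [1/2, 3): 2*t
on [3, oo): t**(-4)

slice at 1/2, 3, transform all 3 pieces, and sum them
segment 0 to 1/2 holds t; add its integral
for t in [1/2, 3): the term is ∫ 2*t·t^(s-1)
on [3, ∞): add ∫ t**(-4)·t^(s-1) dt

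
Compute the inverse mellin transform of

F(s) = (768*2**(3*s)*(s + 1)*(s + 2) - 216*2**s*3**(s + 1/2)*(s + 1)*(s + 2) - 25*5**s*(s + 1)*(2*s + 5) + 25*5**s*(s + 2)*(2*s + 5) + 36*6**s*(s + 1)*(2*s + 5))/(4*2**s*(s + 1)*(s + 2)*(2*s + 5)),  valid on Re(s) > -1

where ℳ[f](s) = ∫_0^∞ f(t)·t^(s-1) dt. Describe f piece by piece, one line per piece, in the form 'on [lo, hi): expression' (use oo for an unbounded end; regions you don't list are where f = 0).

slice at 5/2, 3, transform all 3 pieces, and sum them
on [0, 5/2): add ∫ 5*t/2·t^(s-1) dt
segment 5/2 to 3 holds t**2; add its integral
[3, 4) adds the kernel integral of 3*t**(5/2)

on [0, 5/2): 5*t/2
on [5/2, 3): t**2
on [3, 4): 3*t**(5/2)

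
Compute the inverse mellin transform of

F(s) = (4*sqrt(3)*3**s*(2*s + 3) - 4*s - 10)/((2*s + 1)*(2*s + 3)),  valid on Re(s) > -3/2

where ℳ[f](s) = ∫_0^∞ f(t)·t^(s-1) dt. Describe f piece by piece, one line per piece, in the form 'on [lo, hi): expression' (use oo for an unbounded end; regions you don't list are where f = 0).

treat the 2 regions marked off by 1 separately and sum
the [0, 1) slice contributes ∫ t**(3/2)·t^(s-1) dt
the [1, 3) slice contributes ∫ 2*sqrt(t)·t^(s-1) dt

on [0, 1): t**(3/2)
on [1, 3): 2*sqrt(t)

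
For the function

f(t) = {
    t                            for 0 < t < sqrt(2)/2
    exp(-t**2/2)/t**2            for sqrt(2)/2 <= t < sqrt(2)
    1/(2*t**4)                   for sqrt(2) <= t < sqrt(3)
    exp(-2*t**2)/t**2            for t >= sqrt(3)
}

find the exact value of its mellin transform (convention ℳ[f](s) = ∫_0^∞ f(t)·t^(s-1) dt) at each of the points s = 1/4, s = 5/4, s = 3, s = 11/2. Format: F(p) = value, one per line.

F(1/4) = -2**(1/8)*uppergamma(-7/8, 1)/4 - 2*3**(1/8)/135 + 2**(7/8)*uppergamma(-7/8, 6)/2 + 2**(1/8)/30 + 2**(1/8)*uppergamma(-7/8, 1/4)/4 + 2*2**(3/8)/5
F(5/4) = -2**(5/8)*uppergamma(-3/8, 1)/4 - 2*3**(5/8)/99 + 2**(3/8)*uppergamma(-3/8, 6)/2 + 2**(5/8)/22 + 2**(7/8)/9 + 2**(5/8)*uppergamma(-3/8, 1/4)/4
F(3) = -sqrt(3)/6 - sqrt(2)*sqrt(pi)*erfc(1)/2 + sqrt(2)*sqrt(pi)*erfc(sqrt(6))/4 + 1/16 + sqrt(2)/4 + sqrt(2)*sqrt(pi)*erfc(1/2)/2
F(11/2) = -2**(3/4)*uppergamma(7/4, 1) - 101*2**(3/4)/312 + 2**(1/4)*uppergamma(7/4, 6)/8 + 3**(3/4)/3 + 2**(3/4)*uppergamma(7/4, 1/4)

reversing the power substitution: sqrt(t) on [0, 1/2); exp(-t/2)/t on [1/2, 2); 1/(2*t**2) on [2, 3); …
strip the shared t-power: t**(3/2) on [0, 1/2); exp(-t/2) on [1/2, 2); 1/(2*t) on [2, 3); …
breakpoints sqrt(2)/2, sqrt(2), sqrt(3): one integral from each of the 4 segments
for t in [0, sqrt(2)/2): the term is ∫ t·t^(s-1)
over [sqrt(2)/2, sqrt(2)), the kernel integral of exp(-t**2/2)/t**2 enters the sum
on [sqrt(2), sqrt(3)) integrate f = 1/(2*t**4) against the kernel
on [sqrt(3), ∞): add ∫ exp(-2*t**2)/t**2·t^(s-1) dt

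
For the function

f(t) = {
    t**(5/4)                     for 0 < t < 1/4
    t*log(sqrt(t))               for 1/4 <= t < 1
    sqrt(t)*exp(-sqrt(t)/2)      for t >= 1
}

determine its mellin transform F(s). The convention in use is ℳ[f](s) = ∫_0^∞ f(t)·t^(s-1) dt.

strip the shared t-power: t**(3/4) on [0, 1/4); sqrt(t)*log(sqrt(t)) on [1/4, 1); exp(-sqrt(t)/2) on [1, ∞)
the power substitution comes off first: t**(3/2) on [0, 1/2); t*log(t) on [1/2, 1); exp(-t/2) on [1, ∞)
breakpoints 1/4, 1: one integral from each of the 3 segments
[0, 1/4) adds the kernel integral of t**(5/4)
over [1/4, 1), the kernel integral of t*log(sqrt(t)) enters the sum
segment 1 to ∞ holds sqrt(t)*exp(-sqrt(t)/2); add its integral

(8*2**(4*s)*(4*s + 5)*(4*s + (2*s + 1)**2 + 3)*uppergamma(2*s + 1, 1/2) - 4*2**(2*s)*(4*s + 5) + 4*s + (2*s + 1)*(4*s + 5)*log(2) + (4*s + 5)*log(2) + sqrt(2)*(4*s + (2*s + 1)**2 + 3) + 5)/(2*2**(2*s)*(4*s + 5)*(4*s + (2*s + 1)**2 + 3))
  Re(s) > -5/4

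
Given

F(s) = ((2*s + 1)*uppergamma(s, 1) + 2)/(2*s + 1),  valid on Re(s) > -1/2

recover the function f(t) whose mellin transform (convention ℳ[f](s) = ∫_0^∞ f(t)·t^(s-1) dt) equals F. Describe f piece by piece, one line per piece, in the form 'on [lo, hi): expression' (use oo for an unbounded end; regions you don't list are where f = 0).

on [0, 1): sqrt(t)
on [1, oo): exp(-t)

the 2 pieces separated at 1 each add one integral
segment [0, 1) carries sqrt(t); integrate it
for t in [1, ∞): the term is ∫ exp(-t)·t^(s-1)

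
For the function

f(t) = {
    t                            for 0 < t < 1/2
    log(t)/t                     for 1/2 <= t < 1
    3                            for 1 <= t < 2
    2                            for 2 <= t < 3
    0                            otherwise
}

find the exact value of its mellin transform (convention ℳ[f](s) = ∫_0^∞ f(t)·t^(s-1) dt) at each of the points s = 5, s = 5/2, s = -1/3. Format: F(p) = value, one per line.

F(5) = log(2)/64 + 79061/768
F(5/2) = sqrt(2)*(-2072*sqrt(2) + 420*log(2) + 4357 + 9072*sqrt(6))/2520
F(-1/3) = 2**(1/3)*(-32*6**(2/3) - 48*2**(1/3) - 48*log(2) + 60 + 135*2**(2/3))/32

along the cuts 1/2, 1, 2, ℳ[f](s) splits into 4 integrals
the [0, 1/2) slice contributes ∫ t·t^(s-1) dt
the [1/2, 1) slice contributes ∫ log(t)/t·t^(s-1) dt
the [1, 2) slice contributes ∫ 3·t^(s-1) dt
[2, 3) adds the kernel integral of 2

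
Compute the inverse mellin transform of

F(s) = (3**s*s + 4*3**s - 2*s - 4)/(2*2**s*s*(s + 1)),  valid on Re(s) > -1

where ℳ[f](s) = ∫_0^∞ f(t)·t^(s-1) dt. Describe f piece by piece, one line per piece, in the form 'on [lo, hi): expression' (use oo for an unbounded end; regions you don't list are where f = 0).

on [0, 1/2): t
on [1/2, 3/2): 2 - t

integrate the 2 segments split at 1/2, then add the results
the [0, 1/2) slice contributes ∫ t·t^(s-1) dt
piece [1/2, 3/2): integrate (2 - t) against the kernel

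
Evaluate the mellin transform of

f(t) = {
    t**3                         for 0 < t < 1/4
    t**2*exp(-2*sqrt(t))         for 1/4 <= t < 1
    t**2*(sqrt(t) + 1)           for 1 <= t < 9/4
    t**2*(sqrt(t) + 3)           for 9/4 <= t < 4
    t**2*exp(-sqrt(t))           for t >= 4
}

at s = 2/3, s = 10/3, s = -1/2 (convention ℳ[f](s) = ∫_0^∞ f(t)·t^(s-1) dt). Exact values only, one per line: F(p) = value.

F(2/3) = 2**(2/3)*(-152361*3**(1/3) - 1672*uppergamma(16/3, 2) - 18480*2**(1/3) + 57 + 1672*uppergamma(16/3, 1) + 1503744*2**(2/3) + 53504*2**(1/3)*uppergamma(16/3, 2))/53504
F(10/3) = 2**(1/3)*(-10640*uppergamma(32/3, 2) - 117802755*3**(2/3) - 1955328*2**(2/3) + 210 + 10100932608*2**(1/3) + 10640*uppergamma(32/3, 1) + 10895360*2**(2/3)*uppergamma(32/3, 2))/10895360
F(-1/2) = (300*E + 4200 + 4403*exp(2))*exp(-2)/240

invert the shared t-power to get t on [0, 1/4); exp(-2*sqrt(t)) on [1/4, 1); sqrt(t) + 1 on [1, 9/4); …
back out the power substitution: t**2 on [0, 1/2); exp(-2*t) on [1/2, 1); t + 1 on [1, 3/2); …
integrate the 5 segments split at 1/4, 1, 9/4, 4, then add the results
∫ over [0, 1/4) of t**3·t^(s-1) joins the sum
segment 1/4 to 1 holds t**2*exp(-2*sqrt(t)); add its integral
on [1, 9/4): add ∫ t**2*(sqrt(t) + 1)·t^(s-1) dt
segment 9/4 to 4 holds t**2*(sqrt(t) + 3); add its integral
segment [4, ∞) carries t**2*exp(-sqrt(t)); integrate it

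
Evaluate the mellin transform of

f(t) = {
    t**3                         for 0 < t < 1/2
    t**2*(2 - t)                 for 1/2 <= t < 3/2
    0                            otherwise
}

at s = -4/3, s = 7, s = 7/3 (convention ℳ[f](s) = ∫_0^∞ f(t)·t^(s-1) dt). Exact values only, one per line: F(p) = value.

F(-4/3) = 3*2**(1/3)*(-8 + 7*3**(2/3))/20
F(7) = 255857/92160
F(7/3) = 3*2**(2/3)*(-38 + 2025*3**(1/3))/13312

invert the shared t-power to get t on [0, 1/2); 2 - t on [1/2, 3/2)
the 2 pieces separated at 1/2 each add one integral
over [0, 1/2), the kernel integral of t**3 enters the sum
piece [1/2, 3/2): integrate t**2*(2 - t) against the kernel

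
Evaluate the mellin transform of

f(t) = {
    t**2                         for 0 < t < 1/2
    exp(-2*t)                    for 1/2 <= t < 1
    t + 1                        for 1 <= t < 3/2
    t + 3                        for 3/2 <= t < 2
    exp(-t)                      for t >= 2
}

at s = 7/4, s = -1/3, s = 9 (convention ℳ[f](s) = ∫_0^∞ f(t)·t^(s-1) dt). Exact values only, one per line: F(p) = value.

F(7/4) = 2**(1/4)*(-3960*3**(3/4) - 2160*2**(3/4) - 1155*uppergamma(7/4, 2) + 77 + 1155*uppergamma(7/4, 1) + 2310*2**(3/4)*uppergamma(7/4, 2) + 22560*sqrt(2))/4620
F(-1/3) = 2**(1/3)*(-3*2**(1/3) - uppergamma(-1/3, 2) + 2**(2/3)*uppergamma(-1/3, 2)/2 + 3/20 + uppergamma(-1/3, 1) + 3*2**(2/3)/4 + 2*3**(2/3))
F(9) = (217009980*E + 267949573*exp(2) + 301364743680)*exp(-2)/1013760

treat the 5 regions marked off by 1/2, 1, 3/2, 2 separately and sum
for t in [0, 1/2): the term is ∫ t**2·t^(s-1)
over [1/2, 1), the kernel integral of exp(-2*t) enters the sum
segment 1 to 3/2 holds (t + 1); add its integral
piece [3/2, 2): integrate (t + 3) against the kernel
over [2, ∞), the kernel integral of exp(-t) enters the sum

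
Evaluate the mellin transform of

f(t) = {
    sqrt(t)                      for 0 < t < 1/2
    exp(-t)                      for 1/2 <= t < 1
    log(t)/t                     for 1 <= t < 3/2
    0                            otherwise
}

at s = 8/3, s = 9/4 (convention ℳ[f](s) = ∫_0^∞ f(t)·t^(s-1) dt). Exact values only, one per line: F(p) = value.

slice at 1/2, 1, transform all 3 pieces, and sum them
on [0, 1/2): add ∫ sqrt(t)·t^(s-1) dt
segment 1/2 to 1 holds exp(-t); add its integral
∫ log(t)/t·t^(s-1) over [1, 3/2)

F(8/3) = -uppergamma(8/3, 1) - 27*2**(1/3)*3**(2/3)/100 + 3*2**(5/6)/152 + 9/25 + log(3**(9*2**(1/3)*3**(2/3)/20)/2**(9*2**(1/3)*3**(2/3)/20)) + uppergamma(8/3, 1/2)
F(9/4) = -12*2**(3/4)*3**(1/4)/25 - uppergamma(9/4, 1) + 2**(1/4)/22 + log(3**(3*2**(3/4)*3**(1/4)/5)/2**(3*2**(3/4)*3**(1/4)/5)) + 16/25 + uppergamma(9/4, 1/2)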